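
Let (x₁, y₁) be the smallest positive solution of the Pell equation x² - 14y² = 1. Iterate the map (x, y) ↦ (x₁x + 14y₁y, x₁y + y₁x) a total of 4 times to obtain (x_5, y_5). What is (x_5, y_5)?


Step 1: Find the fundamental solution (x₁, y₁) of x² - 14y² = 1.
  Expand √14 as a continued fraction. a₀ = ⌊√14⌋ = 3; iterate m_{k+1} = d_k·a_k − m_k, d_{k+1} = (14 − m_{k+1}²)/d_k, a_{k+1} = ⌊(a₀ + m_{k+1})/d_{k+1}⌋ (starting m₀ = 0, d₀ = 1), with convergents p_k = a_k·p_{k-1} + p_{k-2}, q_k = a_k·q_{k-1} + q_{k-2} (p₋₁ = 1, q₋₁ = 0):
  k = 0: a₀ = 3; p₀/q₀ = 3/1; p₀² − 14·q₀² = 9 − 14 = -5.
  k = 1: m = 3, d = 5, a = ⌊(3 + 3)/5⌋ = 1; p/q = (1·3 + 1)/(1·1 + 0) = 4/1; p² − 14·q² = 16 − 14 = 2.
  k = 2: m = 2, d = 2, a = ⌊(3 + 2)/2⌋ = 2; p/q = (2·4 + 3)/(2·1 + 1) = 11/3; p² − 14·q² = 121 − 126 = -5.
  k = 3: m = 2, d = 5, a = ⌊(3 + 2)/5⌋ = 1; p/q = (1·11 + 4)/(1·3 + 1) = 15/4; p² − 14·q² = 225 − 224 = 1.
  The first convergent with p² − 14·q² = 1 gives the fundamental solution (x₁, y₁) = (15, 4).
Step 2: Apply the recurrence (x_{n+1}, y_{n+1}) = (x₁x_n + 14y₁y_n, x₁y_n + y₁x_n) repeatedly.
  From (x_1, y_1) = (15, 4): x_2 = 15·15 + 14·4·4 = 449; y_2 = 15·4 + 4·15 = 120.
  From (x_2, y_2) = (449, 120): x_3 = 15·449 + 14·4·120 = 13455; y_3 = 15·120 + 4·449 = 3596.
  From (x_3, y_3) = (13455, 3596): x_4 = 15·13455 + 14·4·3596 = 403201; y_4 = 15·3596 + 4·13455 = 107760.
  From (x_4, y_4) = (403201, 107760): x_5 = 15·403201 + 14·4·107760 = 12082575; y_5 = 15·107760 + 4·403201 = 3229204.
Step 3: Verify x_5² - 14·y_5² = 145988618630625 - 145988618630624 = 1 (should be 1). ✓

(x_1, y_1) = (15, 4); (x_5, y_5) = (12082575, 3229204).


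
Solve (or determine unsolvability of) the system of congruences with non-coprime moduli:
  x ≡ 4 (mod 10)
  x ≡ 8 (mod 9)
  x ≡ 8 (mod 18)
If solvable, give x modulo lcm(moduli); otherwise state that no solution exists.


Moduli 10, 9, 18 are not pairwise coprime, so CRT works modulo lcm(m_i) when all pairwise compatibility conditions hold.
Pairwise compatibility: gcd(m_i, m_j) must divide a_i - a_j for every pair.
Merge one congruence at a time:
  Start: x ≡ 4 (mod 10).
  Combine with x ≡ 8 (mod 9): gcd(10, 9) = 1; 8 - 4 = 4, which IS divisible by 1, so compatible.
    Write x = 4 + 10·t and substitute into x ≡ 8 (mod 9): 10·t ≡ 8 − 4 = 4 (mod 9).
    Reduce coefficients mod 9: 1·t ≡ 4 (mod 9).
    So t ≡ 4 (mod 9).
    Then x = 4 + 10·4 = 44, valid modulo lcm(10, 9) = 90: x ≡ 44 (mod 90).
  Combine with x ≡ 8 (mod 18): gcd(90, 18) = 18; 8 - 44 = -36, which IS divisible by 18, so compatible.
    Write x = 44 + 90·t and substitute into x ≡ 8 (mod 18): 90·t ≡ 8 − 44 = -36 (mod 18).
    Divide the congruence (and modulus) by g = 18: 5·t ≡ -2 (mod 1).
    Modulo 1 every t works; take t = 0.
    Then x = 44 + 90·0 = 44, valid modulo lcm(90, 18) = 90: x ≡ 44 (mod 90).
Verify: 44 mod 10 = 4, 44 mod 9 = 8, 44 mod 18 = 8.

x ≡ 44 (mod 90).


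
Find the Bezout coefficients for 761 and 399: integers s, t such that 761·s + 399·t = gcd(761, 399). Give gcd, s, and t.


Euclidean algorithm on (761, 399) — divide until remainder is 0:
  761 = 1 · 399 + 362
  399 = 1 · 362 + 37
  362 = 9 · 37 + 29
  37 = 1 · 29 + 8
  29 = 3 · 8 + 5
  8 = 1 · 5 + 3
  5 = 1 · 3 + 2
  3 = 1 · 2 + 1
  2 = 2 · 1 + 0
gcd(761, 399) = 1.
Track Bezout coefficients alongside the remainders: start with r₀ = 761 = a·1 + b·0 (s = 1, t = 0) and r₁ = 399 = a·0 + b·1 (s = 0, t = 1); each new remainder r_{k+1} = r_{k-1} − q_k·r_k inherits s_{k+1} = s_{k-1} − q_k·s_k, t_{k+1} = t_{k-1} − q_k·t_k, so r_k = a·s_k + b·t_k at every step:
  q = 1: r = 362, s = 1 − 1·0 = 1, t = 0 − 1·1 = -1  (check: 761·1 + 399·(-1) = 362)
  q = 1: r = 37, s = 0 − 1·1 = -1, t = 1 − 1·(-1) = 2  (check: 761·(-1) + 399·2 = 37)
  q = 9: r = 29, s = 1 − 9·(-1) = 10, t = -1 − 9·2 = -19  (check: 761·10 + 399·(-19) = 29)
  q = 1: r = 8, s = -1 − 1·10 = -11, t = 2 − 1·(-19) = 21  (check: 761·(-11) + 399·21 = 8)
  q = 3: r = 5, s = 10 − 3·(-11) = 43, t = -19 − 3·21 = -82  (check: 761·43 + 399·(-82) = 5)
  q = 1: r = 3, s = -11 − 1·43 = -54, t = 21 − 1·(-82) = 103  (check: 761·(-54) + 399·103 = 3)
  q = 1: r = 2, s = 43 − 1·(-54) = 97, t = -82 − 1·103 = -185  (check: 761·97 + 399·(-185) = 2)
  q = 1: r = 1, s = -54 − 1·97 = -151, t = 103 − 1·(-185) = 288  (check: 761·(-151) + 399·288 = 1)
The row with r = 1 (the gcd) gives the Bezout coefficients s = -151, t = 288.
Result: 761 · (-151) + 399 · (288) = 1.

gcd(761, 399) = 1; s = -151, t = 288 (check: 761·(-151) + 399·288 = 1).


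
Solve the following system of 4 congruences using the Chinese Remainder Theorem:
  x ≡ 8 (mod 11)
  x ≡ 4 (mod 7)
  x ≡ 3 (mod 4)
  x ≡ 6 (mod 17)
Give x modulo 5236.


Product of moduli M = 11 · 7 · 4 · 17 = 5236.
Merge one congruence at a time:
  Start: x ≡ 8 (mod 11).
  Combine with x ≡ 4 (mod 7); new modulus lcm = 77.
    Write x = 8 + 11·t and substitute into x ≡ 4 (mod 7): 11·t ≡ 4 − 8 = -4 (mod 7).
    Reduce coefficients mod 7: 4·t ≡ 3 (mod 7).
    The inverse of 4 mod 7 is 2 (since 4·2 = 8 = 1·7 + 1), so t ≡ 2·3 = 6 ≡ 6 (mod 7).
    Then x = 8 + 11·6 = 74, valid modulo lcm(11, 7) = 77: x ≡ 74 (mod 77).
  Combine with x ≡ 3 (mod 4); new modulus lcm = 308.
    Write x = 74 + 77·t and substitute into x ≡ 3 (mod 4): 77·t ≡ 3 − 74 = -71 (mod 4).
    Reduce coefficients mod 4: 1·t ≡ 1 (mod 4).
    So t ≡ 1 (mod 4).
    Then x = 74 + 77·1 = 151, valid modulo lcm(77, 4) = 308: x ≡ 151 (mod 308).
  Combine with x ≡ 6 (mod 17); new modulus lcm = 5236.
    Write x = 151 + 308·t and substitute into x ≡ 6 (mod 17): 308·t ≡ 6 − 151 = -145 (mod 17).
    Reduce coefficients mod 17: 2·t ≡ 8 (mod 17).
    The inverse of 2 mod 17 is 9 (since 2·9 = 18 = 1·17 + 1), so t ≡ 9·8 = 72 ≡ 4 (mod 17).
    Then x = 151 + 308·4 = 1383, valid modulo lcm(308, 17) = 5236: x ≡ 1383 (mod 5236).
Verify against each original: 1383 mod 11 = 8, 1383 mod 7 = 4, 1383 mod 4 = 3, 1383 mod 17 = 6.

x ≡ 1383 (mod 5236).


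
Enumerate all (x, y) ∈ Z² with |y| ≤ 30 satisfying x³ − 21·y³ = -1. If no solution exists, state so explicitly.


The equation is x³ - 21y³ = -1. For fixed y, x³ = 21·y³ − 1, so a solution requires the RHS to be a perfect cube.
Strategy: iterate y from -30 to 30, compute RHS = 21·y³ − 1, and check whether it is a (positive or negative) perfect cube.
Check small values of y:
  y = 0: RHS = -1 = (-1)³ ⇒ x = -1 works.
  y = 1: RHS = 20 is not a perfect cube.
  y = -1: RHS = -22 is not a perfect cube.
  y = 2: RHS = 167 is not a perfect cube.
  y = -2: RHS = -169 is not a perfect cube.
  y = 3: RHS = 566 is not a perfect cube.
  y = -3: RHS = -568 is not a perfect cube.
Continuing the search up to |y| = 30 finds no further solutions beyond those listed.
Collected solutions: (-1, 0).

Solutions (with |y| ≤ 30): (-1, 0).


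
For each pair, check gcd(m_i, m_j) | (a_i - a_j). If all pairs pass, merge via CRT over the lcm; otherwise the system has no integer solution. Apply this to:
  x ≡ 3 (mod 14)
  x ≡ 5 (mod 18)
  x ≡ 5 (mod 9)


Moduli 14, 18, 9 are not pairwise coprime, so CRT works modulo lcm(m_i) when all pairwise compatibility conditions hold.
Pairwise compatibility: gcd(m_i, m_j) must divide a_i - a_j for every pair.
Merge one congruence at a time:
  Start: x ≡ 3 (mod 14).
  Combine with x ≡ 5 (mod 18): gcd(14, 18) = 2; 5 - 3 = 2, which IS divisible by 2, so compatible.
    Write x = 3 + 14·t and substitute into x ≡ 5 (mod 18): 14·t ≡ 5 − 3 = 2 (mod 18).
    Divide the congruence (and modulus) by g = 2: 7·t ≡ 1 (mod 9).
    The inverse of 7 mod 9 is 4 (since 7·4 = 28 = 3·9 + 1), so t ≡ 4·1 = 4 ≡ 4 (mod 9).
    Then x = 3 + 14·4 = 59, valid modulo lcm(14, 18) = 126: x ≡ 59 (mod 126).
  Combine with x ≡ 5 (mod 9): gcd(126, 9) = 9; 5 - 59 = -54, which IS divisible by 9, so compatible.
    Write x = 59 + 126·t and substitute into x ≡ 5 (mod 9): 126·t ≡ 5 − 59 = -54 (mod 9).
    Divide the congruence (and modulus) by g = 9: 14·t ≡ -6 (mod 1).
    Modulo 1 every t works; take t = 0.
    Then x = 59 + 126·0 = 59, valid modulo lcm(126, 9) = 126: x ≡ 59 (mod 126).
Verify: 59 mod 14 = 3, 59 mod 18 = 5, 59 mod 9 = 5.

x ≡ 59 (mod 126).


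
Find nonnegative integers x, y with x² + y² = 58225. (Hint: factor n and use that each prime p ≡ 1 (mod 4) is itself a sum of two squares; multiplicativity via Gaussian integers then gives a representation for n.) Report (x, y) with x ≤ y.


Step 1: Factor n = 58225 = 5^2 · 17 · 137.
Step 2: Check the mod-4 condition on each prime factor: 5 ≡ 1 (mod 4), exponent 2; 17 ≡ 1 (mod 4), exponent 1; 137 ≡ 1 (mod 4), exponent 1.
All primes ≡ 3 (mod 4) appear to even exponent (or don't appear), so by the two-squares theorem n IS expressible as a sum of two squares.
Step 3: Build a representation. Group n = k² · m with k = 5 and m = 17 · 137 = 2329 (a product of primes ≡ 1 (mod 4)); a representation of m scales to one of n via (k·x)² + (k·y)² = k²(x² + y²). Each prime p ≡ 1 (mod 4) is itself a sum of two squares; find a² by testing p − a² for a perfect square:
  17: 17 − 1² = 16 = 4² ⇒ 17 = 1² + 4².
  137: 137 − 1² = 136, 137 − 2² = 133, 137 − 3² = 128, 137 − 4² = 121 = 11² ⇒ 137 = 4² + 11².
  Combine using the Brahmagupta–Fibonacci identity (a² + b²)(c² + d²) = (ac − bd)² + (ad + bc)² = (ac + bd)² + (ad − bc)²:
  17 · 137 = 2329: from (1² + 4²)(4² + 11²), take (1·4 − 4·11, 1·11 + 4·4) = (4 − 44, 11 + 16) = (-40, 27); dropping signs (only squares matter) gives (40, 27); check 40² + 27² = 1600 + 729 = 2329 ✓.
  Scale by k = 5: (5·40, 5·27) = (200, 135).
Step 4: Order so x ≤ y and verify: 135² + 200² = 18225 + 40000 = 58225 = n. ✓

n = 58225 = 135² + 200² (one valid representation with x ≤ y).


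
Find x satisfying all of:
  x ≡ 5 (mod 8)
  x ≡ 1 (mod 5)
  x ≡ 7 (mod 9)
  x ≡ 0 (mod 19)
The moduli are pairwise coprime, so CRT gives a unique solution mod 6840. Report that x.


Product of moduli M = 8 · 5 · 9 · 19 = 6840.
Merge one congruence at a time:
  Start: x ≡ 5 (mod 8).
  Combine with x ≡ 1 (mod 5); new modulus lcm = 40.
    Write x = 5 + 8·t and substitute into x ≡ 1 (mod 5): 8·t ≡ 1 − 5 = -4 (mod 5).
    Reduce coefficients mod 5: 3·t ≡ 1 (mod 5).
    The inverse of 3 mod 5 is 2 (since 3·2 = 6 = 1·5 + 1), so t ≡ 2·1 = 2 ≡ 2 (mod 5).
    Then x = 5 + 8·2 = 21, valid modulo lcm(8, 5) = 40: x ≡ 21 (mod 40).
  Combine with x ≡ 7 (mod 9); new modulus lcm = 360.
    Write x = 21 + 40·t and substitute into x ≡ 7 (mod 9): 40·t ≡ 7 − 21 = -14 (mod 9).
    Reduce coefficients mod 9: 4·t ≡ 4 (mod 9).
    The inverse of 4 mod 9 is 7 (since 4·7 = 28 = 3·9 + 1), so t ≡ 7·4 = 28 ≡ 1 (mod 9).
    Then x = 21 + 40·1 = 61, valid modulo lcm(40, 9) = 360: x ≡ 61 (mod 360).
  Combine with x ≡ 0 (mod 19); new modulus lcm = 6840.
    Write x = 61 + 360·t and substitute into x ≡ 0 (mod 19): 360·t ≡ 0 − 61 = -61 (mod 19).
    Reduce coefficients mod 19: 18·t ≡ 15 (mod 19).
    The inverse of 18 mod 19 is 18 (since 18·18 = 324 = 17·19 + 1), so t ≡ 18·15 = 270 ≡ 4 (mod 19).
    Then x = 61 + 360·4 = 1501, valid modulo lcm(360, 19) = 6840: x ≡ 1501 (mod 6840).
Verify against each original: 1501 mod 8 = 5, 1501 mod 5 = 1, 1501 mod 9 = 7, 1501 mod 19 = 0.

x ≡ 1501 (mod 6840).


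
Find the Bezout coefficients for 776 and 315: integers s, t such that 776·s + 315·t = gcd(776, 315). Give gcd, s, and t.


Euclidean algorithm on (776, 315) — divide until remainder is 0:
  776 = 2 · 315 + 146
  315 = 2 · 146 + 23
  146 = 6 · 23 + 8
  23 = 2 · 8 + 7
  8 = 1 · 7 + 1
  7 = 7 · 1 + 0
gcd(776, 315) = 1.
Track Bezout coefficients alongside the remainders: start with r₀ = 776 = a·1 + b·0 (s = 1, t = 0) and r₁ = 315 = a·0 + b·1 (s = 0, t = 1); each new remainder r_{k+1} = r_{k-1} − q_k·r_k inherits s_{k+1} = s_{k-1} − q_k·s_k, t_{k+1} = t_{k-1} − q_k·t_k, so r_k = a·s_k + b·t_k at every step:
  q = 2: r = 146, s = 1 − 2·0 = 1, t = 0 − 2·1 = -2  (check: 776·1 + 315·(-2) = 146)
  q = 2: r = 23, s = 0 − 2·1 = -2, t = 1 − 2·(-2) = 5  (check: 776·(-2) + 315·5 = 23)
  q = 6: r = 8, s = 1 − 6·(-2) = 13, t = -2 − 6·5 = -32  (check: 776·13 + 315·(-32) = 8)
  q = 2: r = 7, s = -2 − 2·13 = -28, t = 5 − 2·(-32) = 69  (check: 776·(-28) + 315·69 = 7)
  q = 1: r = 1, s = 13 − 1·(-28) = 41, t = -32 − 1·69 = -101  (check: 776·41 + 315·(-101) = 1)
The row with r = 1 (the gcd) gives the Bezout coefficients s = 41, t = -101.
Result: 776 · (41) + 315 · (-101) = 1.

gcd(776, 315) = 1; s = 41, t = -101 (check: 776·41 + 315·(-101) = 1).


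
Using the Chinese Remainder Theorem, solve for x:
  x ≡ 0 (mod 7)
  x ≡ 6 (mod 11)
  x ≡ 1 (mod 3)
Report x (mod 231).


Moduli 7, 11, 3 are pairwise coprime; by CRT there is a unique solution modulo M = 7 · 11 · 3 = 231.
Solve pairwise, accumulating the modulus:
  Start with x ≡ 0 (mod 7).
  Combine with x ≡ 6 (mod 11): since gcd(7, 11) = 1, we get a unique residue mod 77.
    Write x = 0 + 7·t and substitute into x ≡ 6 (mod 11): 7·t ≡ 6 − 0 = 6 (mod 11).
    The inverse of 7 mod 11 is 8 (since 7·8 = 56 = 5·11 + 1), so t ≡ 8·6 = 48 ≡ 4 (mod 11).
    Then x = 0 + 7·4 = 28, valid modulo lcm(7, 11) = 77: x ≡ 28 (mod 77).
  Combine with x ≡ 1 (mod 3): since gcd(77, 3) = 1, we get a unique residue mod 231.
    Write x = 28 + 77·t and substitute into x ≡ 1 (mod 3): 77·t ≡ 1 − 28 = -27 (mod 3).
    Reduce coefficients mod 3: 2·t ≡ 0 (mod 3).
    The inverse of 2 mod 3 is 2 (since 2·2 = 4 = 1·3 + 1), so t ≡ 2·0 = 0 ≡ 0 (mod 3).
    Then x = 28 + 77·0 = 28, valid modulo lcm(77, 3) = 231: x ≡ 28 (mod 231).
Verify: 28 mod 7 = 0 ✓, 28 mod 11 = 6 ✓, 28 mod 3 = 1 ✓.

x ≡ 28 (mod 231).


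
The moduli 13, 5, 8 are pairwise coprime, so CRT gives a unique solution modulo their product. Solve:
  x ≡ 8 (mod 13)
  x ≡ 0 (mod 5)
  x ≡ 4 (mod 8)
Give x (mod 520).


Moduli 13, 5, 8 are pairwise coprime; by CRT there is a unique solution modulo M = 13 · 5 · 8 = 520.
Solve pairwise, accumulating the modulus:
  Start with x ≡ 8 (mod 13).
  Combine with x ≡ 0 (mod 5): since gcd(13, 5) = 1, we get a unique residue mod 65.
    Write x = 8 + 13·t and substitute into x ≡ 0 (mod 5): 13·t ≡ 0 − 8 = -8 (mod 5).
    Reduce coefficients mod 5: 3·t ≡ 2 (mod 5).
    The inverse of 3 mod 5 is 2 (since 3·2 = 6 = 1·5 + 1), so t ≡ 2·2 = 4 ≡ 4 (mod 5).
    Then x = 8 + 13·4 = 60, valid modulo lcm(13, 5) = 65: x ≡ 60 (mod 65).
  Combine with x ≡ 4 (mod 8): since gcd(65, 8) = 1, we get a unique residue mod 520.
    Write x = 60 + 65·t and substitute into x ≡ 4 (mod 8): 65·t ≡ 4 − 60 = -56 (mod 8).
    Reduce coefficients mod 8: 1·t ≡ 0 (mod 8).
    So t ≡ 0 (mod 8).
    Then x = 60 + 65·0 = 60, valid modulo lcm(65, 8) = 520: x ≡ 60 (mod 520).
Verify: 60 mod 13 = 8 ✓, 60 mod 5 = 0 ✓, 60 mod 8 = 4 ✓.

x ≡ 60 (mod 520).


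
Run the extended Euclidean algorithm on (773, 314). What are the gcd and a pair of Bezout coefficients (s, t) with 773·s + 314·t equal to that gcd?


Euclidean algorithm on (773, 314) — divide until remainder is 0:
  773 = 2 · 314 + 145
  314 = 2 · 145 + 24
  145 = 6 · 24 + 1
  24 = 24 · 1 + 0
gcd(773, 314) = 1.
Track Bezout coefficients alongside the remainders: start with r₀ = 773 = a·1 + b·0 (s = 1, t = 0) and r₁ = 314 = a·0 + b·1 (s = 0, t = 1); each new remainder r_{k+1} = r_{k-1} − q_k·r_k inherits s_{k+1} = s_{k-1} − q_k·s_k, t_{k+1} = t_{k-1} − q_k·t_k, so r_k = a·s_k + b·t_k at every step:
  q = 2: r = 145, s = 1 − 2·0 = 1, t = 0 − 2·1 = -2  (check: 773·1 + 314·(-2) = 145)
  q = 2: r = 24, s = 0 − 2·1 = -2, t = 1 − 2·(-2) = 5  (check: 773·(-2) + 314·5 = 24)
  q = 6: r = 1, s = 1 − 6·(-2) = 13, t = -2 − 6·5 = -32  (check: 773·13 + 314·(-32) = 1)
The row with r = 1 (the gcd) gives the Bezout coefficients s = 13, t = -32.
Result: 773 · (13) + 314 · (-32) = 1.

gcd(773, 314) = 1; s = 13, t = -32 (check: 773·13 + 314·(-32) = 1).


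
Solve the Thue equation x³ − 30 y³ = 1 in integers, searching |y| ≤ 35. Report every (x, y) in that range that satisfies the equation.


The equation is x³ - 30y³ = 1. For fixed y, x³ = 30·y³ + 1, so a solution requires the RHS to be a perfect cube.
Strategy: iterate y from -35 to 35, compute RHS = 30·y³ + 1, and check whether it is a (positive or negative) perfect cube.
Check small values of y:
  y = 0: RHS = 1 = (1)³ ⇒ x = 1 works.
  y = 1: RHS = 31 is not a perfect cube.
  y = -1: RHS = -29 is not a perfect cube.
  y = 2: RHS = 241 is not a perfect cube.
  y = -2: RHS = -239 is not a perfect cube.
  y = 3: RHS = 811 is not a perfect cube.
  y = -3: RHS = -809 is not a perfect cube.
Continuing the search up to |y| = 35 finds no further solutions beyond those listed.
Collected solutions: (1, 0).

Solutions (with |y| ≤ 35): (1, 0).


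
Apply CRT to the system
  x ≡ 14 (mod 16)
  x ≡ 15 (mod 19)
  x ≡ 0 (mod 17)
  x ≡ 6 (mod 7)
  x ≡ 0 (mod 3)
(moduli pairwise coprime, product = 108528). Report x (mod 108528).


Product of moduli M = 16 · 19 · 17 · 7 · 3 = 108528.
Merge one congruence at a time:
  Start: x ≡ 14 (mod 16).
  Combine with x ≡ 15 (mod 19); new modulus lcm = 304.
    Write x = 14 + 16·t and substitute into x ≡ 15 (mod 19): 16·t ≡ 15 − 14 = 1 (mod 19).
    The inverse of 16 mod 19 is 6 (since 16·6 = 96 = 5·19 + 1), so t ≡ 6·1 = 6 ≡ 6 (mod 19).
    Then x = 14 + 16·6 = 110, valid modulo lcm(16, 19) = 304: x ≡ 110 (mod 304).
  Combine with x ≡ 0 (mod 17); new modulus lcm = 5168.
    Write x = 110 + 304·t and substitute into x ≡ 0 (mod 17): 304·t ≡ 0 − 110 = -110 (mod 17).
    Reduce coefficients mod 17: 15·t ≡ 9 (mod 17).
    The inverse of 15 mod 17 is 8 (since 15·8 = 120 = 7·17 + 1), so t ≡ 8·9 = 72 ≡ 4 (mod 17).
    Then x = 110 + 304·4 = 1326, valid modulo lcm(304, 17) = 5168: x ≡ 1326 (mod 5168).
  Combine with x ≡ 6 (mod 7); new modulus lcm = 36176.
    Write x = 1326 + 5168·t and substitute into x ≡ 6 (mod 7): 5168·t ≡ 6 − 1326 = -1320 (mod 7).
    Reduce coefficients mod 7: 2·t ≡ 3 (mod 7).
    The inverse of 2 mod 7 is 4 (since 2·4 = 8 = 1·7 + 1), so t ≡ 4·3 = 12 ≡ 5 (mod 7).
    Then x = 1326 + 5168·5 = 27166, valid modulo lcm(5168, 7) = 36176: x ≡ 27166 (mod 36176).
  Combine with x ≡ 0 (mod 3); new modulus lcm = 108528.
    Write x = 27166 + 36176·t and substitute into x ≡ 0 (mod 3): 36176·t ≡ 0 − 27166 = -27166 (mod 3).
    Reduce coefficients mod 3: 2·t ≡ 2 (mod 3).
    The inverse of 2 mod 3 is 2 (since 2·2 = 4 = 1·3 + 1), so t ≡ 2·2 = 4 ≡ 1 (mod 3).
    Then x = 27166 + 36176·1 = 63342, valid modulo lcm(36176, 3) = 108528: x ≡ 63342 (mod 108528).
Verify against each original: 63342 mod 16 = 14, 63342 mod 19 = 15, 63342 mod 17 = 0, 63342 mod 7 = 6, 63342 mod 3 = 0.

x ≡ 63342 (mod 108528).


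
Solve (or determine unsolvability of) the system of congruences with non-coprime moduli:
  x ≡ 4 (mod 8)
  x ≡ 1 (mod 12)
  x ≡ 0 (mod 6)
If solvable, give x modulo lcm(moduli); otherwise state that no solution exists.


Moduli 8, 12, 6 are not pairwise coprime, so CRT works modulo lcm(m_i) when all pairwise compatibility conditions hold.
Pairwise compatibility: gcd(m_i, m_j) must divide a_i - a_j for every pair.
Merge one congruence at a time:
  Start: x ≡ 4 (mod 8).
  Combine with x ≡ 1 (mod 12): gcd(8, 12) = 4, and 1 - 4 = -3 is NOT divisible by 4.
    ⇒ system is inconsistent (no integer solution).

No solution (the system is inconsistent).


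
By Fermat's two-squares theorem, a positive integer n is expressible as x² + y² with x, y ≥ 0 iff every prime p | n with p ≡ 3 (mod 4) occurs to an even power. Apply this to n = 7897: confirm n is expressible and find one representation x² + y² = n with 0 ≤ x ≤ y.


Step 1: Factor n = 7897 = 53 · 149.
Step 2: Check the mod-4 condition on each prime factor: 53 ≡ 1 (mod 4), exponent 1; 149 ≡ 1 (mod 4), exponent 1.
All primes ≡ 3 (mod 4) appear to even exponent (or don't appear), so by the two-squares theorem n IS expressible as a sum of two squares.
Step 3: Build a representation. Here n = 53 · 149 is a product of primes ≡ 1 (mod 4). Each prime p ≡ 1 (mod 4) is itself a sum of two squares; find a² by testing p − a² for a perfect square:
  53: 53 − 1² = 52, 53 − 2² = 49 = 7² ⇒ 53 = 2² + 7².
  149: 149 − 1² = 148, 149 − 2² = 145, 149 − 3² = 140, 149 − 4² = 133, 149 − 5² = 124, 149 − 6² = 113, 149 − 7² = 100 = 10² ⇒ 149 = 7² + 10².
  Combine using the Brahmagupta–Fibonacci identity (a² + b²)(c² + d²) = (ac − bd)² + (ad + bc)² = (ac + bd)² + (ad − bc)²:
  53 · 149 = 7897: from (2² + 7²)(7² + 10²), take (2·7 − 7·10, 2·10 + 7·7) = (14 − 70, 20 + 49) = (-56, 69); dropping signs (only squares matter) gives (56, 69); check 56² + 69² = 3136 + 4761 = 7897 ✓.
Step 4: Order so x ≤ y and verify: 56² + 69² = 3136 + 4761 = 7897 = n. ✓

n = 7897 = 56² + 69² (one valid representation with x ≤ y).


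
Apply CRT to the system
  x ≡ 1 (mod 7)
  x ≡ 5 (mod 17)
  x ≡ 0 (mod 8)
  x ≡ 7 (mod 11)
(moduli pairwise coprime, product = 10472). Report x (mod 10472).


Product of moduli M = 7 · 17 · 8 · 11 = 10472.
Merge one congruence at a time:
  Start: x ≡ 1 (mod 7).
  Combine with x ≡ 5 (mod 17); new modulus lcm = 119.
    Write x = 1 + 7·t and substitute into x ≡ 5 (mod 17): 7·t ≡ 5 − 1 = 4 (mod 17).
    The inverse of 7 mod 17 is 5 (since 7·5 = 35 = 2·17 + 1), so t ≡ 5·4 = 20 ≡ 3 (mod 17).
    Then x = 1 + 7·3 = 22, valid modulo lcm(7, 17) = 119: x ≡ 22 (mod 119).
  Combine with x ≡ 0 (mod 8); new modulus lcm = 952.
    Write x = 22 + 119·t and substitute into x ≡ 0 (mod 8): 119·t ≡ 0 − 22 = -22 (mod 8).
    Reduce coefficients mod 8: 7·t ≡ 2 (mod 8).
    The inverse of 7 mod 8 is 7 (since 7·7 = 49 = 6·8 + 1), so t ≡ 7·2 = 14 ≡ 6 (mod 8).
    Then x = 22 + 119·6 = 736, valid modulo lcm(119, 8) = 952: x ≡ 736 (mod 952).
  Combine with x ≡ 7 (mod 11); new modulus lcm = 10472.
    Write x = 736 + 952·t and substitute into x ≡ 7 (mod 11): 952·t ≡ 7 − 736 = -729 (mod 11).
    Reduce coefficients mod 11: 6·t ≡ 8 (mod 11).
    The inverse of 6 mod 11 is 2 (since 6·2 = 12 = 1·11 + 1), so t ≡ 2·8 = 16 ≡ 5 (mod 11).
    Then x = 736 + 952·5 = 5496, valid modulo lcm(952, 11) = 10472: x ≡ 5496 (mod 10472).
Verify against each original: 5496 mod 7 = 1, 5496 mod 17 = 5, 5496 mod 8 = 0, 5496 mod 11 = 7.

x ≡ 5496 (mod 10472).


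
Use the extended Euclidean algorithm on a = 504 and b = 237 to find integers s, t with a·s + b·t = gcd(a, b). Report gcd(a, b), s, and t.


Euclidean algorithm on (504, 237) — divide until remainder is 0:
  504 = 2 · 237 + 30
  237 = 7 · 30 + 27
  30 = 1 · 27 + 3
  27 = 9 · 3 + 0
gcd(504, 237) = 3.
Track Bezout coefficients alongside the remainders: start with r₀ = 504 = a·1 + b·0 (s = 1, t = 0) and r₁ = 237 = a·0 + b·1 (s = 0, t = 1); each new remainder r_{k+1} = r_{k-1} − q_k·r_k inherits s_{k+1} = s_{k-1} − q_k·s_k, t_{k+1} = t_{k-1} − q_k·t_k, so r_k = a·s_k + b·t_k at every step:
  q = 2: r = 30, s = 1 − 2·0 = 1, t = 0 − 2·1 = -2  (check: 504·1 + 237·(-2) = 30)
  q = 7: r = 27, s = 0 − 7·1 = -7, t = 1 − 7·(-2) = 15  (check: 504·(-7) + 237·15 = 27)
  q = 1: r = 3, s = 1 − 1·(-7) = 8, t = -2 − 1·15 = -17  (check: 504·8 + 237·(-17) = 3)
The row with r = 3 (the gcd) gives the Bezout coefficients s = 8, t = -17.
Result: 504 · (8) + 237 · (-17) = 3.

gcd(504, 237) = 3; s = 8, t = -17 (check: 504·8 + 237·(-17) = 3).


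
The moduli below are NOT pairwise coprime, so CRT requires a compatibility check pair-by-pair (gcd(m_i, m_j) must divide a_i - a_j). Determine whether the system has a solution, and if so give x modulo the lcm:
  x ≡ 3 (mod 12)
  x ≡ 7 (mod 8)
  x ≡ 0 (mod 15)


Moduli 12, 8, 15 are not pairwise coprime, so CRT works modulo lcm(m_i) when all pairwise compatibility conditions hold.
Pairwise compatibility: gcd(m_i, m_j) must divide a_i - a_j for every pair.
Merge one congruence at a time:
  Start: x ≡ 3 (mod 12).
  Combine with x ≡ 7 (mod 8): gcd(12, 8) = 4; 7 - 3 = 4, which IS divisible by 4, so compatible.
    Write x = 3 + 12·t and substitute into x ≡ 7 (mod 8): 12·t ≡ 7 − 3 = 4 (mod 8).
    Divide the congruence (and modulus) by g = 4: 3·t ≡ 1 (mod 2).
    Reduce coefficients mod 2: 1·t ≡ 1 (mod 2).
    So t ≡ 1 (mod 2).
    Then x = 3 + 12·1 = 15, valid modulo lcm(12, 8) = 24: x ≡ 15 (mod 24).
  Combine with x ≡ 0 (mod 15): gcd(24, 15) = 3; 0 - 15 = -15, which IS divisible by 3, so compatible.
    Write x = 15 + 24·t and substitute into x ≡ 0 (mod 15): 24·t ≡ 0 − 15 = -15 (mod 15).
    Divide the congruence (and modulus) by g = 3: 8·t ≡ -5 (mod 5).
    Reduce coefficients mod 5: 3·t ≡ 0 (mod 5).
    The inverse of 3 mod 5 is 2 (since 3·2 = 6 = 1·5 + 1), so t ≡ 2·0 = 0 ≡ 0 (mod 5).
    Then x = 15 + 24·0 = 15, valid modulo lcm(24, 15) = 120: x ≡ 15 (mod 120).
Verify: 15 mod 12 = 3, 15 mod 8 = 7, 15 mod 15 = 0.

x ≡ 15 (mod 120).


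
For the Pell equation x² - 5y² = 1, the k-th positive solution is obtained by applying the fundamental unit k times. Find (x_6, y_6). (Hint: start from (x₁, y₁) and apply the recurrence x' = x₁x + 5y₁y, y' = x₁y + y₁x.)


Step 1: Find the fundamental solution (x₁, y₁) of x² - 5y² = 1.
  Expand √5 as a continued fraction. a₀ = ⌊√5⌋ = 2; iterate m_{k+1} = d_k·a_k − m_k, d_{k+1} = (5 − m_{k+1}²)/d_k, a_{k+1} = ⌊(a₀ + m_{k+1})/d_{k+1}⌋ (starting m₀ = 0, d₀ = 1), with convergents p_k = a_k·p_{k-1} + p_{k-2}, q_k = a_k·q_{k-1} + q_{k-2} (p₋₁ = 1, q₋₁ = 0):
  k = 0: a₀ = 2; p₀/q₀ = 2/1; p₀² − 5·q₀² = 4 − 5 = -1.
  k = 1: m = 2, d = 1, a = ⌊(2 + 2)/1⌋ = 4; p/q = (4·2 + 1)/(4·1 + 0) = 9/4; p² − 5·q² = 81 − 80 = 1.
  The first convergent with p² − 5·q² = 1 gives the fundamental solution (x₁, y₁) = (9, 4).
Step 2: Apply the recurrence (x_{n+1}, y_{n+1}) = (x₁x_n + 5y₁y_n, x₁y_n + y₁x_n) repeatedly.
  From (x_1, y_1) = (9, 4): x_2 = 9·9 + 5·4·4 = 161; y_2 = 9·4 + 4·9 = 72.
  From (x_2, y_2) = (161, 72): x_3 = 9·161 + 5·4·72 = 2889; y_3 = 9·72 + 4·161 = 1292.
  From (x_3, y_3) = (2889, 1292): x_4 = 9·2889 + 5·4·1292 = 51841; y_4 = 9·1292 + 4·2889 = 23184.
  From (x_4, y_4) = (51841, 23184): x_5 = 9·51841 + 5·4·23184 = 930249; y_5 = 9·23184 + 4·51841 = 416020.
  From (x_5, y_5) = (930249, 416020): x_6 = 9·930249 + 5·4·416020 = 16692641; y_6 = 9·416020 + 4·930249 = 7465176.
Step 3: Verify x_6² - 5·y_6² = 278644263554881 - 278644263554880 = 1 (should be 1). ✓

(x_1, y_1) = (9, 4); (x_6, y_6) = (16692641, 7465176).


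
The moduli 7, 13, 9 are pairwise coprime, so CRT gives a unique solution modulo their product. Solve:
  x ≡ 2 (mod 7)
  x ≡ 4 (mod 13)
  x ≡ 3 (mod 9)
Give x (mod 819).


Moduli 7, 13, 9 are pairwise coprime; by CRT there is a unique solution modulo M = 7 · 13 · 9 = 819.
Solve pairwise, accumulating the modulus:
  Start with x ≡ 2 (mod 7).
  Combine with x ≡ 4 (mod 13): since gcd(7, 13) = 1, we get a unique residue mod 91.
    Write x = 2 + 7·t and substitute into x ≡ 4 (mod 13): 7·t ≡ 4 − 2 = 2 (mod 13).
    The inverse of 7 mod 13 is 2 (since 7·2 = 14 = 1·13 + 1), so t ≡ 2·2 = 4 ≡ 4 (mod 13).
    Then x = 2 + 7·4 = 30, valid modulo lcm(7, 13) = 91: x ≡ 30 (mod 91).
  Combine with x ≡ 3 (mod 9): since gcd(91, 9) = 1, we get a unique residue mod 819.
    Write x = 30 + 91·t and substitute into x ≡ 3 (mod 9): 91·t ≡ 3 − 30 = -27 (mod 9).
    Reduce coefficients mod 9: 1·t ≡ 0 (mod 9).
    So t ≡ 0 (mod 9).
    Then x = 30 + 91·0 = 30, valid modulo lcm(91, 9) = 819: x ≡ 30 (mod 819).
Verify: 30 mod 7 = 2 ✓, 30 mod 13 = 4 ✓, 30 mod 9 = 3 ✓.

x ≡ 30 (mod 819).


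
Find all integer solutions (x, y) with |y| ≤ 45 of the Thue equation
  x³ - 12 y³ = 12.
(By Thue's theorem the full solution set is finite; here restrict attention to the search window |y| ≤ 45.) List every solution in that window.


The equation is x³ - 12y³ = 12. For fixed y, x³ = 12·y³ + 12, so a solution requires the RHS to be a perfect cube.
Strategy: iterate y from -45 to 45, compute RHS = 12·y³ + 12, and check whether it is a (positive or negative) perfect cube.
Check small values of y:
  y = 0: RHS = 12 is not a perfect cube.
  y = 1: RHS = 24 is not a perfect cube.
  y = -1: RHS = 0 = (0)³ ⇒ x = 0 works.
  y = 2: RHS = 108 is not a perfect cube.
  y = -2: RHS = -84 is not a perfect cube.
  y = 3: RHS = 336 is not a perfect cube.
  y = -3: RHS = -312 is not a perfect cube.
Continuing the search up to |y| = 45 finds no further solutions beyond those listed.
Collected solutions: (0, -1).

Solutions (with |y| ≤ 45): (0, -1).


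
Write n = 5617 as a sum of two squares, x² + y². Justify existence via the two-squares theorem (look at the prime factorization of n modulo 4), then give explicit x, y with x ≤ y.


Step 1: Factor n = 5617 = 41 · 137.
Step 2: Check the mod-4 condition on each prime factor: 41 ≡ 1 (mod 4), exponent 1; 137 ≡ 1 (mod 4), exponent 1.
All primes ≡ 3 (mod 4) appear to even exponent (or don't appear), so by the two-squares theorem n IS expressible as a sum of two squares.
Step 3: Build a representation. Here n = 41 · 137 is a product of primes ≡ 1 (mod 4). Each prime p ≡ 1 (mod 4) is itself a sum of two squares; find a² by testing p − a² for a perfect square:
  41: 41 − 1² = 40, 41 − 2² = 37, 41 − 3² = 32, 41 − 4² = 25 = 5² ⇒ 41 = 4² + 5².
  137: 137 − 1² = 136, 137 − 2² = 133, 137 − 3² = 128, 137 − 4² = 121 = 11² ⇒ 137 = 4² + 11².
  Combine using the Brahmagupta–Fibonacci identity (a² + b²)(c² + d²) = (ac − bd)² + (ad + bc)² = (ac + bd)² + (ad − bc)²:
  41 · 137 = 5617: from (4² + 5²)(4² + 11²), take (4·4 − 5·11, 4·11 + 5·4) = (16 − 55, 44 + 20) = (-39, 64); dropping signs (only squares matter) gives (39, 64); check 39² + 64² = 1521 + 4096 = 5617 ✓.
Step 4: Order so x ≤ y and verify: 39² + 64² = 1521 + 4096 = 5617 = n. ✓

n = 5617 = 39² + 64² (one valid representation with x ≤ y).


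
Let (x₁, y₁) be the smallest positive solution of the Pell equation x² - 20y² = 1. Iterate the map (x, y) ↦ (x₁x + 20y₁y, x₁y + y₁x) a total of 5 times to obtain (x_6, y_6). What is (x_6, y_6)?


Step 1: Find the fundamental solution (x₁, y₁) of x² - 20y² = 1.
  Expand √20 as a continued fraction. a₀ = ⌊√20⌋ = 4; iterate m_{k+1} = d_k·a_k − m_k, d_{k+1} = (20 − m_{k+1}²)/d_k, a_{k+1} = ⌊(a₀ + m_{k+1})/d_{k+1}⌋ (starting m₀ = 0, d₀ = 1), with convergents p_k = a_k·p_{k-1} + p_{k-2}, q_k = a_k·q_{k-1} + q_{k-2} (p₋₁ = 1, q₋₁ = 0):
  k = 0: a₀ = 4; p₀/q₀ = 4/1; p₀² − 20·q₀² = 16 − 20 = -4.
  k = 1: m = 4, d = 4, a = ⌊(4 + 4)/4⌋ = 2; p/q = (2·4 + 1)/(2·1 + 0) = 9/2; p² − 20·q² = 81 − 80 = 1.
  The first convergent with p² − 20·q² = 1 gives the fundamental solution (x₁, y₁) = (9, 2).
Step 2: Apply the recurrence (x_{n+1}, y_{n+1}) = (x₁x_n + 20y₁y_n, x₁y_n + y₁x_n) repeatedly.
  From (x_1, y_1) = (9, 2): x_2 = 9·9 + 20·2·2 = 161; y_2 = 9·2 + 2·9 = 36.
  From (x_2, y_2) = (161, 36): x_3 = 9·161 + 20·2·36 = 2889; y_3 = 9·36 + 2·161 = 646.
  From (x_3, y_3) = (2889, 646): x_4 = 9·2889 + 20·2·646 = 51841; y_4 = 9·646 + 2·2889 = 11592.
  From (x_4, y_4) = (51841, 11592): x_5 = 9·51841 + 20·2·11592 = 930249; y_5 = 9·11592 + 2·51841 = 208010.
  From (x_5, y_5) = (930249, 208010): x_6 = 9·930249 + 20·2·208010 = 16692641; y_6 = 9·208010 + 2·930249 = 3732588.
Step 3: Verify x_6² - 20·y_6² = 278644263554881 - 278644263554880 = 1 (should be 1). ✓

(x_1, y_1) = (9, 2); (x_6, y_6) = (16692641, 3732588).


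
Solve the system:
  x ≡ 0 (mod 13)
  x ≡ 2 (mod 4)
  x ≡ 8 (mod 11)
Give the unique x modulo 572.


Moduli 13, 4, 11 are pairwise coprime; by CRT there is a unique solution modulo M = 13 · 4 · 11 = 572.
Solve pairwise, accumulating the modulus:
  Start with x ≡ 0 (mod 13).
  Combine with x ≡ 2 (mod 4): since gcd(13, 4) = 1, we get a unique residue mod 52.
    Write x = 0 + 13·t and substitute into x ≡ 2 (mod 4): 13·t ≡ 2 − 0 = 2 (mod 4).
    Reduce coefficients mod 4: 1·t ≡ 2 (mod 4).
    So t ≡ 2 (mod 4).
    Then x = 0 + 13·2 = 26, valid modulo lcm(13, 4) = 52: x ≡ 26 (mod 52).
  Combine with x ≡ 8 (mod 11): since gcd(52, 11) = 1, we get a unique residue mod 572.
    Write x = 26 + 52·t and substitute into x ≡ 8 (mod 11): 52·t ≡ 8 − 26 = -18 (mod 11).
    Reduce coefficients mod 11: 8·t ≡ 4 (mod 11).
    The inverse of 8 mod 11 is 7 (since 8·7 = 56 = 5·11 + 1), so t ≡ 7·4 = 28 ≡ 6 (mod 11).
    Then x = 26 + 52·6 = 338, valid modulo lcm(52, 11) = 572: x ≡ 338 (mod 572).
Verify: 338 mod 13 = 0 ✓, 338 mod 4 = 2 ✓, 338 mod 11 = 8 ✓.

x ≡ 338 (mod 572).


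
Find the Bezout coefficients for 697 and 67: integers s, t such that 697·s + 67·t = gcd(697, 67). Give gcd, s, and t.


Euclidean algorithm on (697, 67) — divide until remainder is 0:
  697 = 10 · 67 + 27
  67 = 2 · 27 + 13
  27 = 2 · 13 + 1
  13 = 13 · 1 + 0
gcd(697, 67) = 1.
Track Bezout coefficients alongside the remainders: start with r₀ = 697 = a·1 + b·0 (s = 1, t = 0) and r₁ = 67 = a·0 + b·1 (s = 0, t = 1); each new remainder r_{k+1} = r_{k-1} − q_k·r_k inherits s_{k+1} = s_{k-1} − q_k·s_k, t_{k+1} = t_{k-1} − q_k·t_k, so r_k = a·s_k + b·t_k at every step:
  q = 10: r = 27, s = 1 − 10·0 = 1, t = 0 − 10·1 = -10  (check: 697·1 + 67·(-10) = 27)
  q = 2: r = 13, s = 0 − 2·1 = -2, t = 1 − 2·(-10) = 21  (check: 697·(-2) + 67·21 = 13)
  q = 2: r = 1, s = 1 − 2·(-2) = 5, t = -10 − 2·21 = -52  (check: 697·5 + 67·(-52) = 1)
The row with r = 1 (the gcd) gives the Bezout coefficients s = 5, t = -52.
Result: 697 · (5) + 67 · (-52) = 1.

gcd(697, 67) = 1; s = 5, t = -52 (check: 697·5 + 67·(-52) = 1).


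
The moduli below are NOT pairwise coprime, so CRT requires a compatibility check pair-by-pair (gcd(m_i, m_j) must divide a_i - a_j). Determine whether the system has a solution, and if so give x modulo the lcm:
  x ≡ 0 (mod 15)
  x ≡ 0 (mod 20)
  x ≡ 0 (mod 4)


Moduli 15, 20, 4 are not pairwise coprime, so CRT works modulo lcm(m_i) when all pairwise compatibility conditions hold.
Pairwise compatibility: gcd(m_i, m_j) must divide a_i - a_j for every pair.
Merge one congruence at a time:
  Start: x ≡ 0 (mod 15).
  Combine with x ≡ 0 (mod 20): gcd(15, 20) = 5; 0 - 0 = 0, which IS divisible by 5, so compatible.
    Write x = 0 + 15·t and substitute into x ≡ 0 (mod 20): 15·t ≡ 0 − 0 = 0 (mod 20).
    Divide the congruence (and modulus) by g = 5: 3·t ≡ 0 (mod 4).
    The inverse of 3 mod 4 is 3 (since 3·3 = 9 = 2·4 + 1), so t ≡ 3·0 = 0 ≡ 0 (mod 4).
    Then x = 0 + 15·0 = 0, valid modulo lcm(15, 20) = 60: x ≡ 0 (mod 60).
  Combine with x ≡ 0 (mod 4): gcd(60, 4) = 4; 0 - 0 = 0, which IS divisible by 4, so compatible.
    Write x = 0 + 60·t and substitute into x ≡ 0 (mod 4): 60·t ≡ 0 − 0 = 0 (mod 4).
    Divide the congruence (and modulus) by g = 4: 15·t ≡ 0 (mod 1).
    Modulo 1 every t works; take t = 0.
    Then x = 0 + 60·0 = 0, valid modulo lcm(60, 4) = 60: x ≡ 0 (mod 60).
Verify: 0 mod 15 = 0, 0 mod 20 = 0, 0 mod 4 = 0.

x ≡ 0 (mod 60).


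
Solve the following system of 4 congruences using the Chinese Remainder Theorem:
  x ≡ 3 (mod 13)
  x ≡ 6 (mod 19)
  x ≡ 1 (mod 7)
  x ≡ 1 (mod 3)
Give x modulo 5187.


Product of moduli M = 13 · 19 · 7 · 3 = 5187.
Merge one congruence at a time:
  Start: x ≡ 3 (mod 13).
  Combine with x ≡ 6 (mod 19); new modulus lcm = 247.
    Write x = 3 + 13·t and substitute into x ≡ 6 (mod 19): 13·t ≡ 6 − 3 = 3 (mod 19).
    The inverse of 13 mod 19 is 3 (since 13·3 = 39 = 2·19 + 1), so t ≡ 3·3 = 9 ≡ 9 (mod 19).
    Then x = 3 + 13·9 = 120, valid modulo lcm(13, 19) = 247: x ≡ 120 (mod 247).
  Combine with x ≡ 1 (mod 7); new modulus lcm = 1729.
    Write x = 120 + 247·t and substitute into x ≡ 1 (mod 7): 247·t ≡ 1 − 120 = -119 (mod 7).
    Reduce coefficients mod 7: 2·t ≡ 0 (mod 7).
    The inverse of 2 mod 7 is 4 (since 2·4 = 8 = 1·7 + 1), so t ≡ 4·0 = 0 ≡ 0 (mod 7).
    Then x = 120 + 247·0 = 120, valid modulo lcm(247, 7) = 1729: x ≡ 120 (mod 1729).
  Combine with x ≡ 1 (mod 3); new modulus lcm = 5187.
    Write x = 120 + 1729·t and substitute into x ≡ 1 (mod 3): 1729·t ≡ 1 − 120 = -119 (mod 3).
    Reduce coefficients mod 3: 1·t ≡ 1 (mod 3).
    So t ≡ 1 (mod 3).
    Then x = 120 + 1729·1 = 1849, valid modulo lcm(1729, 3) = 5187: x ≡ 1849 (mod 5187).
Verify against each original: 1849 mod 13 = 3, 1849 mod 19 = 6, 1849 mod 7 = 1, 1849 mod 3 = 1.

x ≡ 1849 (mod 5187).


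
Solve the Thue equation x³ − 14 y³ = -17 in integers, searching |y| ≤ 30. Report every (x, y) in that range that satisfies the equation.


The equation is x³ - 14y³ = -17. For fixed y, x³ = 14·y³ − 17, so a solution requires the RHS to be a perfect cube.
Strategy: iterate y from -30 to 30, compute RHS = 14·y³ − 17, and check whether it is a (positive or negative) perfect cube.
Check small values of y:
  y = 0: RHS = -17 is not a perfect cube.
  y = 1: RHS = -3 is not a perfect cube.
  y = -1: RHS = -31 is not a perfect cube.
  y = 2: RHS = 95 is not a perfect cube.
  y = -2: RHS = -129 is not a perfect cube.
  y = 3: RHS = 361 is not a perfect cube.
  y = -3: RHS = -395 is not a perfect cube.
Continuing the search up to |y| = 30 finds no solutions either.
No (x, y) in the scanned range satisfies the equation.

No integer solutions with |y| ≤ 30.


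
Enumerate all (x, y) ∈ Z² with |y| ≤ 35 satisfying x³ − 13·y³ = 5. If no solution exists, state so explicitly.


The equation is x³ - 13y³ = 5. For fixed y, x³ = 13·y³ + 5, so a solution requires the RHS to be a perfect cube.
Strategy: iterate y from -35 to 35, compute RHS = 13·y³ + 5, and check whether it is a (positive or negative) perfect cube.
Check small values of y:
  y = 0: RHS = 5 is not a perfect cube.
  y = 1: RHS = 18 is not a perfect cube.
  y = -1: RHS = -8 = (-2)³ ⇒ x = -2 works.
  y = 2: RHS = 109 is not a perfect cube.
  y = -2: RHS = -99 is not a perfect cube.
  y = 3: RHS = 356 is not a perfect cube.
  y = -3: RHS = -346 is not a perfect cube.
Continuing the search up to |y| = 35 finds no further solutions beyond those listed.
Collected solutions: (-2, -1).

Solutions (with |y| ≤ 35): (-2, -1).


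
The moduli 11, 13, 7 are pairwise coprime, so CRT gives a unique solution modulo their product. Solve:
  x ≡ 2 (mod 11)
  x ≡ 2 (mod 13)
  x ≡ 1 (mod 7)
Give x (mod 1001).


Moduli 11, 13, 7 are pairwise coprime; by CRT there is a unique solution modulo M = 11 · 13 · 7 = 1001.
Solve pairwise, accumulating the modulus:
  Start with x ≡ 2 (mod 11).
  Combine with x ≡ 2 (mod 13): since gcd(11, 13) = 1, we get a unique residue mod 143.
    Write x = 2 + 11·t and substitute into x ≡ 2 (mod 13): 11·t ≡ 2 − 2 = 0 (mod 13).
    The inverse of 11 mod 13 is 6 (since 11·6 = 66 = 5·13 + 1), so t ≡ 6·0 = 0 ≡ 0 (mod 13).
    Then x = 2 + 11·0 = 2, valid modulo lcm(11, 13) = 143: x ≡ 2 (mod 143).
  Combine with x ≡ 1 (mod 7): since gcd(143, 7) = 1, we get a unique residue mod 1001.
    Write x = 2 + 143·t and substitute into x ≡ 1 (mod 7): 143·t ≡ 1 − 2 = -1 (mod 7).
    Reduce coefficients mod 7: 3·t ≡ 6 (mod 7).
    The inverse of 3 mod 7 is 5 (since 3·5 = 15 = 2·7 + 1), so t ≡ 5·6 = 30 ≡ 2 (mod 7).
    Then x = 2 + 143·2 = 288, valid modulo lcm(143, 7) = 1001: x ≡ 288 (mod 1001).
Verify: 288 mod 11 = 2 ✓, 288 mod 13 = 2 ✓, 288 mod 7 = 1 ✓.

x ≡ 288 (mod 1001).


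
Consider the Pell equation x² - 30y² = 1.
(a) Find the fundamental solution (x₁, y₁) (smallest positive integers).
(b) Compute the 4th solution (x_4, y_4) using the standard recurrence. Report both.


Step 1: Find the fundamental solution (x₁, y₁) of x² - 30y² = 1.
  Expand √30 as a continued fraction. a₀ = ⌊√30⌋ = 5; iterate m_{k+1} = d_k·a_k − m_k, d_{k+1} = (30 − m_{k+1}²)/d_k, a_{k+1} = ⌊(a₀ + m_{k+1})/d_{k+1}⌋ (starting m₀ = 0, d₀ = 1), with convergents p_k = a_k·p_{k-1} + p_{k-2}, q_k = a_k·q_{k-1} + q_{k-2} (p₋₁ = 1, q₋₁ = 0):
  k = 0: a₀ = 5; p₀/q₀ = 5/1; p₀² − 30·q₀² = 25 − 30 = -5.
  k = 1: m = 5, d = 5, a = ⌊(5 + 5)/5⌋ = 2; p/q = (2·5 + 1)/(2·1 + 0) = 11/2; p² − 30·q² = 121 − 120 = 1.
  The first convergent with p² − 30·q² = 1 gives the fundamental solution (x₁, y₁) = (11, 2).
Step 2: Apply the recurrence (x_{n+1}, y_{n+1}) = (x₁x_n + 30y₁y_n, x₁y_n + y₁x_n) repeatedly.
  From (x_1, y_1) = (11, 2): x_2 = 11·11 + 30·2·2 = 241; y_2 = 11·2 + 2·11 = 44.
  From (x_2, y_2) = (241, 44): x_3 = 11·241 + 30·2·44 = 5291; y_3 = 11·44 + 2·241 = 966.
  From (x_3, y_3) = (5291, 966): x_4 = 11·5291 + 30·2·966 = 116161; y_4 = 11·966 + 2·5291 = 21208.
Step 3: Verify x_4² - 30·y_4² = 13493377921 - 13493377920 = 1 (should be 1). ✓

(x_1, y_1) = (11, 2); (x_4, y_4) = (116161, 21208).
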